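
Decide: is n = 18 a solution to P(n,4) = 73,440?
Yes
P(18,4) = 18·17·16·15 = 73,440, which equals 73,440.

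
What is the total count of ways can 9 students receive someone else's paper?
133,496

Using D(n) = (n-1)[D(n-1) + D(n-2)]:
D(9) = (9-1) × [D(8) + D(7)]
      = 8 × [14833 + 1854]
      = 8 × 16687
      = 133,496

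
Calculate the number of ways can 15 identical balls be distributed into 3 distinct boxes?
136

Reasoning: C(15+3-1, 3-1) = C(17, 2) = 136.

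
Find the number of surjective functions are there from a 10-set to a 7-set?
29,635,200

Solution: Onto functions = 7! × S(10,7)
First compute S(10,7) via recurrence:
Using the Stirling recurrence: S(n,k) = k·S(n-1,k) + S(n-1,k-1)
S(10,7) = 7·S(9,7) + S(9,6)
         = 7·462 + 2646
         = 3234 + 2646
         = 5,880
Then: 5040 × 5880 = 29,635,200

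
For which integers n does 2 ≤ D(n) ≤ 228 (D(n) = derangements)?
3, 4, 5
Using D(n) = (n−1)[D(n−1) + D(n−2)] with D(1)=0, D(2)=1: D(2)=1; D(3)=2; D(4)=9; D(5)=44; D(6)=265. So valid n = 3, 4, 5.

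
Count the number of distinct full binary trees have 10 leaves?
4,862

Using the Catalan number formula: C_n = C(2n, n) / (n+1)
C_9 = C(18, 9) / (9+1)
     = 48620 / 10
     = 4,862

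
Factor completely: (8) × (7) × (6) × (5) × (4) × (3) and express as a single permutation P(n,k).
P(8,6) = 8!/(2)!

Reasoning: Product of 6 consecutive descending integers starting at 8: P(8,6) = 8!/2! = 20,160.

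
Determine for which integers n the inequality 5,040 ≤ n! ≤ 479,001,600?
7, 8, 9, 10, 11, 12

Solution: n! is strictly increasing; 7! = 5,040 and 12! = 479,001,600, so valid n = 7, 8, 9, 10, 11, 12.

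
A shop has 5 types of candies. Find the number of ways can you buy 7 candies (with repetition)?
Stars and bars: C(7+5-1, 7) = C(11, 7) = 330.

Answer: 330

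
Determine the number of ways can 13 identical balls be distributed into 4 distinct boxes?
560

Explanation: C(13+4-1, 4-1) = C(16, 3) = 560.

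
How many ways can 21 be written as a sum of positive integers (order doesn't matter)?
792

Working:
Pentagonal recurrence p(n) = p(n−1) + p(n−2) − p(n−5) − p(n−7) + …: p(21) = p(20) + p(19) − p(16) − p(14) + p(9) + p(6) = 627 + 490 − 231 − 135 + 30 + 11 = 792.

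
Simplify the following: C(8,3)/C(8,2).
C(n,k+1)/C(n,k) = (n−k)/(k+1). Here (8−2)/(2+1) = 6/3 = 2.

Answer: 2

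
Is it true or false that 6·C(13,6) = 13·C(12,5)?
True

Reasoning: Absorption identity k·C(n,k) = n·C(n-1,k-1). LHS = 6·1716 = 10,296; RHS = 13·792 = 10,296.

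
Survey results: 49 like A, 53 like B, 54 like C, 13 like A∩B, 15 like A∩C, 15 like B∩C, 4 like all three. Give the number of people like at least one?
117

|A∪B∪C| = 49+53+54-13-15-15+4 = 117.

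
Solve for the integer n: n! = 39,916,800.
n! is strictly increasing. 9! = 362,880, 10! = 3,628,800, 11! = 39,916,800 ✓. So n = 11.
Final answer: 11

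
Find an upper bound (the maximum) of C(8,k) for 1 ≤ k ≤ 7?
C(8,k) is maximised at the centre of the row: C(8,4) = 70.

Answer: 70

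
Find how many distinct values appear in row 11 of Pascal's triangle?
6

Row 11 has entries C(11,0)..C(11,11); by symmetry C(11,k)=C(11,11-k), giving 6 distinct values.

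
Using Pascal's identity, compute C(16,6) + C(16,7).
19,448

Reasoning: C(16,6) + C(16,7) = C(17,7) = 19,448.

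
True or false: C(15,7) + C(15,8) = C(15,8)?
False

Explanation: Pascal's identity gives C(16,8) = 12,870, whereas C(15,8) = 6,435.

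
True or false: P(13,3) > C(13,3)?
P(13,3) = 1,716 and C(13,3) = 286; P(n,r) = r! × C(n,r) so P > C whenever r ≥ 2.
Final answer: True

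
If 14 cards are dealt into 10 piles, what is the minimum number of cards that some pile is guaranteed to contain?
Pigeonhole: ⌈14/10⌉ = 2.
Final answer: 2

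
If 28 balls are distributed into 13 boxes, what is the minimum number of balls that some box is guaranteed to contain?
3

Explanation: Pigeonhole: ⌈28/13⌉ = 3.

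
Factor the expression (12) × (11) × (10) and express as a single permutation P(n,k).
P(12,3) = 12!/(9)!

Solution: Product of 3 consecutive descending integers starting at 12: P(12,3) = 12!/9! = 1,320.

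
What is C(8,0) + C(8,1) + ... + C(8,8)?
256
Sum of binomial coefficients = 2^8 = 256.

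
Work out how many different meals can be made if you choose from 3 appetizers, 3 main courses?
9

Working:
By the multiplication principle: 3 × 3 = 9.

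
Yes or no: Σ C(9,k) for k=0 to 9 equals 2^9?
Yes

Explanation: Binomial theorem: Σ C(9,k) = (1+1)^9 = 2^9 = 512; RHS 2^9 = 512.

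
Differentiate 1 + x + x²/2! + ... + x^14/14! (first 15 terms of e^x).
1 + x + x²/2! + ... + x^13/13!

Explanation: Differentiating term by term gives the first 14 terms of e^x.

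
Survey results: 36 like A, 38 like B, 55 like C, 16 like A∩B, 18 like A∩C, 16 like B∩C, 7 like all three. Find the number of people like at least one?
|A∪B∪C| = 36+38+55-16-18-16+7 = 86.

Answer: 86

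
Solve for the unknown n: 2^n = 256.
8

Reasoning: 2^8 = 256, so n = 8.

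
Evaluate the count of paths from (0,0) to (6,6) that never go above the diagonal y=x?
132

Solution: Counted by the Catalan number C_6: C_6 = C(12,6)/(6+1) = 924/7 = 132.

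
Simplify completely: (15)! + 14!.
1,394,852,659,200
(15)! + 14! = (15)·14! + 14! = (15+1)·14! = 16·14! = 1,394,852,659,200.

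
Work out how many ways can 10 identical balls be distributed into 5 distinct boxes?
C(10+5-1, 5-1) = C(14, 4) = 1,001.
Final answer: 1,001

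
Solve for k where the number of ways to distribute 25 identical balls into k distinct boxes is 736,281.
Stars and bars: the count is C(25+k−1, k−1), increasing in k. k=5: C(29,4) = 23,751, k=6: C(30,5) = 142,506, k=7: C(31,6) = 736,281 ✓. So k = 7.
Final answer: 7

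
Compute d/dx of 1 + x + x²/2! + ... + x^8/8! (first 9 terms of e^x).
Differentiating term by term gives the first 8 terms of e^x.
Final answer: 1 + x + x²/2! + ... + x^7/7!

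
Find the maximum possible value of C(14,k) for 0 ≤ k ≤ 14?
3,432

Maximum at k = 7: C(14,7) = 3,432.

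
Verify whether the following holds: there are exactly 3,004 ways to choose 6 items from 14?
False
C(14,6) = 3,003 ≠ 3004.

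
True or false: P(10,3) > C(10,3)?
True
P(10,3) = 720 and C(10,3) = 120; P(n,r) = r! × C(n,r) so P > C whenever r ≥ 2.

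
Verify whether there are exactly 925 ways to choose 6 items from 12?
False

Working:
C(12,6) = 924 ≠ 925.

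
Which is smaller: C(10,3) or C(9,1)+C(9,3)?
C(10,3)=120; C(9,1)+C(9,3)=9+84=93.

Answer: C(9,1)+C(9,3)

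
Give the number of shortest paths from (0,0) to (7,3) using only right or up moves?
Choose 7 rights from 10 moves: C(10,7) = 120.

Answer: 120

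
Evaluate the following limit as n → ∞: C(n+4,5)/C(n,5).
Both numerator and denominator grow as n^5/5! for large n, so the ratio → 1.
Final answer: 1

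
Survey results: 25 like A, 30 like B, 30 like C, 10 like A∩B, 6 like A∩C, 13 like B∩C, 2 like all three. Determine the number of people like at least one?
58

Working:
|A∪B∪C| = 25+30+30-10-6-13+2 = 58.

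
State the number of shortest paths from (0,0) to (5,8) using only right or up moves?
1,287

Choose 5 rights from 13 moves: C(13,5) = 1,287.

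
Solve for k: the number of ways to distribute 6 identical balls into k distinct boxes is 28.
Stars and bars: the count is C(6+k−1, k−1), increasing in k. k=2: C(7,1) = 7, k=3: C(8,2) = 28 ✓. So k = 3.
Final answer: 3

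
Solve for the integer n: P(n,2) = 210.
15
P(n,2) = n(n−1) is increasing in n; n(n−1) ≈ (n−0.5)^2 = 210 gives n ≈ 15.0. Check: P(13,2) = 156, P(14,2) = 182, P(15,2) = 210 ✓. So n = 15.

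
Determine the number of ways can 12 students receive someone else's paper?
176,214,841

Explanation: Using D(n) = (n-1)[D(n-1) + D(n-2)]:
D(12) = (12-1) × [D(11) + D(10)]
      = 11 × [14684570 + 1334961]
      = 11 × 16019531
      = 176,214,841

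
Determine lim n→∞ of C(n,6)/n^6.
1/720

Working:
C(n,6) ≈ n^6/6! for large n. Limit = 1/6! = 1/720.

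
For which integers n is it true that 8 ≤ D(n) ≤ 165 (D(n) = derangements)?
4, 5

Explanation: Using D(n) = (n−1)[D(n−1) + D(n−2)] with D(1)=0, D(2)=1: D(3)=2; D(4)=9; D(5)=44; D(6)=265. So valid n = 4, 5.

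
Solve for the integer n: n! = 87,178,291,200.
14

Explanation: n! is strictly increasing. 12! = 479,001,600, 13! = 6,227,020,800, 14! = 87,178,291,200 ✓. So n = 14.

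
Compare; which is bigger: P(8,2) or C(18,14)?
C(18,14)
P(8,2)=56, C(18,14)=3,060.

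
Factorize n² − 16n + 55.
(n − 5)(n − 11)

Reasoning: Seek roots whose sum is 16 and product is 55: (5, 11). So n² − 16n + 55 = (n − 5)(n − 11).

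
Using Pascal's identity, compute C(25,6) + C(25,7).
657,800

Working:
C(25,6) + C(25,7) = C(26,7) = 657,800.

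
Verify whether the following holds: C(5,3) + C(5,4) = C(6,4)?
True

Explanation: Pascal's identity: LHS = 10 + 5 = 15; RHS = C(6,4) = 15. Both sides agree, so the statement holds.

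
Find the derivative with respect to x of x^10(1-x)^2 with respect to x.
10x^9(1-x)^2 - 2x^10(1-x)^1

Working:
Product rule: 10x^{9}(1-x)^{2} + x^10·(-2)(1-x)^{1}.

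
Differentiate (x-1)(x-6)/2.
(2x - 7)/2
d/dx[(x-1)(x-6)] = (x-6) + (x-1) = 2x - 7. Dividing by 2 gives (2x - 7)/2.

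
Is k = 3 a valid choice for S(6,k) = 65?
No

Explanation: S(6,3) = 3·S(5,3) + S(5,2) = 3·25 + 15 = 90, which does not equal 65.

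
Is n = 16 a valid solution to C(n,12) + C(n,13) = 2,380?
Yes

Solution: C(16,12) + C(16,13) = 1,820 + 560 = 2,380, which equals 2,380.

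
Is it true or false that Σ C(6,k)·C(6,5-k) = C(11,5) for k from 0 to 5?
False

Reasoning: Vandermonde's identity gives C(12,5) = 792; RHS C(11,5) = 462.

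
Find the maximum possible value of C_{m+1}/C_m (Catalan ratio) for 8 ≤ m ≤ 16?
11/3

Working:
C_{m+1}/C_m = 2(2m+1)/(m+2), which increases with m. Maximum at m = 16: 2·33/18 = 11/3.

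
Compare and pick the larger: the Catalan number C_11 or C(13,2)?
C_11

Solution: C_11 = C(22,11)/(11+1) = 705,432/12 = 58,786; C(13,2) = 78.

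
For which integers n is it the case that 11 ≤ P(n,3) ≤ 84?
4, 5
P(3,3)=6; P(4,3)=24; P(5,3)=60; P(6,3)=120. So valid n = 4, 5.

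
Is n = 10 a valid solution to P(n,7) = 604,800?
Yes

Reasoning: P(10,7) = 10·9·8·7·6·5·4 = 604,800, which equals 604,800.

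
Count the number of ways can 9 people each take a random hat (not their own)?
133,496

Explanation: Using D(n) = (n-1)[D(n-1) + D(n-2)]:
D(9) = (9-1) × [D(8) + D(7)]
      = 8 × [14833 + 1854]
      = 8 × 16687
      = 133,496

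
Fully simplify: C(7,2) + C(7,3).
56

Reasoning: By Pascal's identity: C(8,3) = 56.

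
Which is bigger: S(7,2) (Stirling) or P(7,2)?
S(7,2)

Reasoning: S(7,2) = 2·S(6,2) + S(6,1) = 2·31 + 1 = 63; P(7,2) = 42.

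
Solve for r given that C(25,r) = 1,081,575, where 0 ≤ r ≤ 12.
C(25,r) is increasing for 0 ≤ r ≤ 12. Stepping up (C(25,r+1) = C(25,r)·(25−r)/(r+1)): C(25,1) = 25, C(25,2) = 300, C(25,3) = 2,300, C(25,4) = 12,650, C(25,5) = 53,130, C(25,6) = 177,100, C(25,7) = 480,700, C(25,8) = 1,081,575 ✓. So r = 8.
Final answer: 8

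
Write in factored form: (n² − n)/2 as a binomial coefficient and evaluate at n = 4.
C(n,2); C(4,2) = 6

Explanation: (n² − n)/2 = n(n−1)/2 = C(n,2). At n = 4: C(4,2) = 6.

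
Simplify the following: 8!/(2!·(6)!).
28

Solution: This is C(8,2) = 28.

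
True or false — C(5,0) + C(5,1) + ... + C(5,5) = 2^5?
Binomial theorem with x = y = 1: Σ C(5,i) = (1+1)^5 = 2^5 = 32. The statement holds.

Answer: True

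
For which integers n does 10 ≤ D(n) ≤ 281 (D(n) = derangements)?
5, 6
Using D(n) = (n−1)[D(n−1) + D(n−2)] with D(1)=0, D(2)=1: D(4)=9; D(5)=44; D(6)=265; D(7)=1,854. So valid n = 5, 6.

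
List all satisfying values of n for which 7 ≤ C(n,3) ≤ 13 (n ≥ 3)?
5

C(4,3)=4; C(5,3)=10; C(6,3)=20. So valid n = 5.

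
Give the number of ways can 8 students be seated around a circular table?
5,040

Working:
Circular arrangements: (8-1)! = 5,040.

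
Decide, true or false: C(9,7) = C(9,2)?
True

Solution: Symmetry C(n,k) = C(n,n-k): C(9,7) = 36 and C(9,2) = 36. Both sides agree, so the statement holds.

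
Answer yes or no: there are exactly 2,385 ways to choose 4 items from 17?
No

Working:
C(17,4) = 2,380 ≠ 2385.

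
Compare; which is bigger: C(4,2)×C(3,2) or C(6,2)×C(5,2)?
C(6,2)×C(5,2)
C(4,2)×C(3,2)=18, C(6,2)×C(5,2)=150.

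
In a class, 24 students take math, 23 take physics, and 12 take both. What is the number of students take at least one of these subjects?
35

Working:
|A∪B| = |A|+|B|-|A∩B| = 24+23-12 = 35.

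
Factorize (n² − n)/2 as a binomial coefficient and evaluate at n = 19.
(n² − n)/2 = n(n−1)/2 = C(n,2). At n = 19: C(19,2) = 171.
Final answer: C(n,2); C(19,2) = 171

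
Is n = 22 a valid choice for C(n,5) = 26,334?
Yes

Working:
C(22,5) = 22·21·20·19·18/5! = 3,160,080/120 = 26,334, which equals 26,334.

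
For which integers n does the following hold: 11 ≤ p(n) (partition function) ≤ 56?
6, 7, 8, 9, 10, 11

Explanation: Tabulating p(n) via p(n) = p(n−1) + p(n−2) − p(n−5) − p(n−7) + …: p(5)=7; p(6)=11; p(7)=15; p(8)=22; p(9)=30; p(10)=42; p(11)=56; p(12)=77. So valid n = 6, 7, 8, 9, 10, 11.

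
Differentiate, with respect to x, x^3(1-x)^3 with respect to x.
3x^2(1-x)^3 - 3x^3(1-x)^2

Product rule: 3x^{2}(1-x)^{3} + x^3·(-3)(1-x)^{2}.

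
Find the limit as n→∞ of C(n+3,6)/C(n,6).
1

Reasoning: Both numerator and denominator grow as n^6/6! for large n, so the ratio → 1.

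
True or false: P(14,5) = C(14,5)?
False

P(14,5) = 240,240 and C(14,5) = 2,002; P(n,r) = r! × C(n,r) so P > C whenever r ≥ 2.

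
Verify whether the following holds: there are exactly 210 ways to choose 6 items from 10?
True

C(10,6) = 210.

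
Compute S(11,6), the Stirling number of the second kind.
179,487

Solution: Using the Stirling recurrence: S(n,k) = k·S(n-1,k) + S(n-1,k-1)
S(11,6) = 6·S(10,6) + S(10,5)
         = 6·22827 + 42525
         = 136962 + 42525
         = 179,487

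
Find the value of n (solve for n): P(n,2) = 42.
7

Working:
P(n,2) = n(n−1) is increasing in n; n(n−1) ≈ (n−0.5)^2 = 42 gives n ≈ 7.0. Check: P(5,2) = 20, P(6,2) = 30, P(7,2) = 42 ✓. So n = 7.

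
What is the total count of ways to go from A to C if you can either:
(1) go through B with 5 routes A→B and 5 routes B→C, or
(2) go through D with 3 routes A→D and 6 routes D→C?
43

Working:
Route via B: 5×5=25. Route via D: 3×6=18. Total: 43.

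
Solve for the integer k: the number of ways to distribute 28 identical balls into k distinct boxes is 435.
3

Explanation: Stars and bars: the count is C(28+k−1, k−1), increasing in k. k=2: C(29,1) = 29, k=3: C(30,2) = 435 ✓. So k = 3.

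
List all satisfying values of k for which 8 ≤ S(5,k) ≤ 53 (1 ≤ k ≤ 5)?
2, 3, 4
S(5,1)=1; S(5,2)=15; S(5,3)=25; S(5,4)=10; S(5,5)=1. So valid k = 2, 3, 4.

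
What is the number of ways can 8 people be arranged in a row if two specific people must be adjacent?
10,080

Reasoning: Treat pair as unit: (8-1)! arrangements × 2 internal orders = 10,080.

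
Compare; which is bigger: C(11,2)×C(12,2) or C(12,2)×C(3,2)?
C(11,2)×C(12,2)

Reasoning: C(11,2)×C(12,2)=3,630, C(12,2)×C(3,2)=198.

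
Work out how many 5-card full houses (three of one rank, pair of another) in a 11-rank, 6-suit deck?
33,000

Solution: Triple rank: 11. Triple suits: C(6,3)=20. Pair rank: 10. Pair suits: C(6,2)=15. Total: 33,000.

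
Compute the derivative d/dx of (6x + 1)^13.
78(6x + 1)^12
Chain rule: 13(6x+1)^{12} × 6 = 78(6x+1)^{12}.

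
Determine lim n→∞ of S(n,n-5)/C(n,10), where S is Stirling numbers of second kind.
945

Reasoning: The leading term of S(n,n-5) as a polynomial in n is (9)!!·C(n,10), so the ratio → (9)!! = 945.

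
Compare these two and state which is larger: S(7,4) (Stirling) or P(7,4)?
P(7,4)

Explanation: S(7,4) = 4·S(6,4) + S(6,3) = 4·65 + 90 = 350; P(7,4) = 840.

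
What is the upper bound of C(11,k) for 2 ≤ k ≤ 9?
462
C(11,k) is maximised at the centre of the row: C(11,5) = 462.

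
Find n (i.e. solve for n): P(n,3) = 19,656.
P(n,3) = n(n−1)(n−2) is increasing in n; n(n−1)(n−2) ≈ (n−1)^3 = 19,656 gives n ≈ 28.0. Check: P(26,3) = 15,600, P(27,3) = 17,550, P(28,3) = 19,656 ✓. So n = 28.
Final answer: 28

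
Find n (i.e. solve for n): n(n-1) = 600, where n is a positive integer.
25

Working:
n² − n − 600 = 0, so n = (1 ± √(1 + 4·600))/2 = (1 ± √2,401)/2 = (1 ± 49)/2, i.e. n = 25 or n = -24. Taking the positive root, n = 25 (check: 25×24 = 600).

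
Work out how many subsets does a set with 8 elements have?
256

Explanation: Each element can be included or excluded: 2^8 = 256.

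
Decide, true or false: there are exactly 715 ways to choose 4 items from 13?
C(13,4) = 715.

Answer: True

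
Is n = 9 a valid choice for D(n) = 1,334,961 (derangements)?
No

Explanation: D(9) = (9-1)·[D(8) + D(7)] = 8·[14,833 + 1,854] = 133,496, which does not equal 1,334,961.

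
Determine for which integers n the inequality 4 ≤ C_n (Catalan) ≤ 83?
3, 4, 5
C_2=2; C_3=5; C_4=14; C_5=42; C_6=132. So valid n = 3, 4, 5.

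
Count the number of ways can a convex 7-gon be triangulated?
42

Reasoning: Using the Catalan number formula: C_n = C(2n, n) / (n+1)
C_5 = C(10, 5) / (5+1)
     = 252 / 6
     = 42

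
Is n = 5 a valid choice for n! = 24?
No

Explanation: 5! = 5·4! = 5·24 = 120, which does not equal 24.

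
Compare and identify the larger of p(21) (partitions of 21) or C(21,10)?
Pentagonal recurrence p(n) = p(n−1) + p(n−2) − p(n−5) − p(n−7) + …: p(21) = p(20) + p(19) − p(16) − p(14) + p(9) + p(6) = 627 + 490 − 231 − 135 + 30 + 11 = 792; C(21,10) = 352,716.
Final answer: C(21,10)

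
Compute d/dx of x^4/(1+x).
Quotient rule: [4x^{3}(1+x) - x^4]/(1+x)².
Final answer: (4x^3(1+x) - x^4)/(1+x)²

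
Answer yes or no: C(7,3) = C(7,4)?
Yes

Explanation: Symmetry C(n,k) = C(n,n-k): C(7,3) = 35 and C(7,4) = 35. Both sides agree, so the statement holds.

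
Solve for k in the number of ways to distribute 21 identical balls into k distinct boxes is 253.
3

Explanation: Stars and bars: the count is C(21+k−1, k−1), increasing in k. k=2: C(22,1) = 22, k=3: C(23,2) = 253 ✓. So k = 3.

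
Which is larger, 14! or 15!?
14!=87,178,291,200, 15!=1,307,674,368,000. 15! > 14!.
Final answer: 15!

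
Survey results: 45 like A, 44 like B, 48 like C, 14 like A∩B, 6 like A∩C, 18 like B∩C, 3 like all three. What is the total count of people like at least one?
|A∪B∪C| = 45+44+48-14-6-18+3 = 102.

Answer: 102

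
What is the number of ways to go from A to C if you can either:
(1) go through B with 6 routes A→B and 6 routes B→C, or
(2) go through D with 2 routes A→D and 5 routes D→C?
Route via B: 6×6=36. Route via D: 2×5=10. Total: 46.

Answer: 46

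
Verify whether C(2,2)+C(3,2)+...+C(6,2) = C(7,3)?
True

Solution: Hockey stick identity gives Σ = C(7,3) = 35; RHS C(7,3) = 35.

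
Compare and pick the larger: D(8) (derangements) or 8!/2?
8!/2

Reasoning: D(8) = (8-1)·[D(7) + D(6)] = 7·[1,854 + 265] = 14,833; 8!/2 = 40,320/2 = 20,160.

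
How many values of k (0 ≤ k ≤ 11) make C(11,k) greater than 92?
6

Explanation: Row 11 is unimodal and symmetric about k=11/2. C(11,2)=55 ≤ 92; C(11,3)=165 > 92; by symmetry C(11,k) > 92 for k = 3..8. That's 8 - 3 + 1 = 6 values.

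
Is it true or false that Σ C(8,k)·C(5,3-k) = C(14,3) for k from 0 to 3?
False

Working:
Vandermonde's identity gives C(13,3) = 286; RHS C(14,3) = 364.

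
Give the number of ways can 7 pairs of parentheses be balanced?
429

Reasoning: Using the Catalan number formula: C_n = C(2n, n) / (n+1)
C_7 = C(14, 7) / (7+1)
     = 3432 / 8
     = 429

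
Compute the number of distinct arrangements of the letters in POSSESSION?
75,600

Solution: Word has 10 letters (P=1, O=2, S=4, E=1, I=1, N=1). Arrangements: 10!/Π(k!) = 75,600.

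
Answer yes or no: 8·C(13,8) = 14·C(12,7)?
No

Explanation: Absorption identity k·C(n,k) = n·C(n-1,k-1). LHS = 8·1287 = 10,296; RHS = 14·792 = 11,088.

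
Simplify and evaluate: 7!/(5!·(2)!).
21

Explanation: This is C(7,5) = 21.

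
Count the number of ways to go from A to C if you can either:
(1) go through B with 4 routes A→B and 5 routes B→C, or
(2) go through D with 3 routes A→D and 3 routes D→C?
29

Route via B: 4×5=20. Route via D: 3×3=9. Total: 29.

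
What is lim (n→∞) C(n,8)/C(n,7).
∞

Explanation: C(n,8)/C(n,7) = (n-7)/8 → ∞ as n → ∞.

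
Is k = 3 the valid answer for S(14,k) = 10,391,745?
S(14,3) = 3·S(13,3) + S(13,2) = 3·261,625 + 4,095 = 788,970, which does not equal 10,391,745.

Answer: No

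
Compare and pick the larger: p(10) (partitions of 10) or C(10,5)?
Pentagonal recurrence p(n) = p(n−1) + p(n−2) − p(n−5) − p(n−7) + …: p(10) = p(9) + p(8) − p(5) − p(3) = 30 + 22 − 7 − 3 = 42; C(10,5) = 252.
Final answer: C(10,5)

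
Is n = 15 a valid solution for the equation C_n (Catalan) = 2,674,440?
No

Reasoning: C_15 = C(30,15)/(15+1) = 155,117,520/16 = 9,694,845, which does not equal 2,674,440.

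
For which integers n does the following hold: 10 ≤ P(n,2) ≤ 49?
P(3,2)=6; P(4,2)=12; P(5,2)=20; P(6,2)=30; P(7,2)=42; P(8,2)=56. So valid n = 4, 5, 6, 7.
Final answer: 4, 5, 6, 7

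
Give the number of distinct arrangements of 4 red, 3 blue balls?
Multinomial: 7!/(4! × 3!) = 35.
Final answer: 35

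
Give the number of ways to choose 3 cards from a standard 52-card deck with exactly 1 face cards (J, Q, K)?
9,360

Explanation: 12 face cards and 40 non-face cards: C(12,1) × C(40,2) = 12 × 780 = 9,360.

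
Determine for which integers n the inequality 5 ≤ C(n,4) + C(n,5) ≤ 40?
5, 6

Working:
C(4,4)+C(4,5)=1; C(5,4)+C(5,5)=6; C(6,4)+C(6,5)=21; C(7,4)+C(7,5)=56. So valid n = 5, 6.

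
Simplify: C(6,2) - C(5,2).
5
C(6,2) - C(5,2) = C(5,1) = 5.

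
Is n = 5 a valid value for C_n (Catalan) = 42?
C_5 = C(10,5)/(5+1) = 252/6 = 42, which equals 42.
Final answer: Yes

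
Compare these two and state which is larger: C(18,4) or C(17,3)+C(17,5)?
C(17,3)+C(17,5)

Solution: C(18,4)=3,060; C(17,3)+C(17,5)=680+6,188=6,868.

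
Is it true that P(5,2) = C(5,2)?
P(5,2) = 20 but C(5,2) = 10; they differ by a factor of 2! = 2, so the statement does not hold.

Answer: False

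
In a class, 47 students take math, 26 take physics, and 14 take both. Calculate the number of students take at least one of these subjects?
|A∪B| = |A|+|B|-|A∩B| = 47+26-14 = 59.

Answer: 59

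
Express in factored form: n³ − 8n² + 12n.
n(n − 2)(n − 6)

Explanation: n³ − 8n² + 12n = n(n² − 8n + 12) = n(n − 2)(n − 6).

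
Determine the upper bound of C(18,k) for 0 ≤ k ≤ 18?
48,620
Maximum at k = 9: C(18,9) = 48,620.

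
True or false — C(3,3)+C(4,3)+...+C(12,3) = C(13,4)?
Hockey stick identity gives Σ = C(13,4) = 715; RHS C(13,4) = 715.

Answer: True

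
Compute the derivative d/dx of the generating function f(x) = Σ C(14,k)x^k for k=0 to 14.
Σ k·C(14,k)x^(k-1) for k=1 to 14
Term-by-term differentiation gives Σ k·C(14,k)x^{k-1} for k=1 to 14.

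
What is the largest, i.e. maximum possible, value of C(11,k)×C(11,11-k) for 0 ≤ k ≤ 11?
213,444
C(11,k)·C(11,11-k) = C(11,k)², maximised at the centre k = 5: C(11,5)² = 213,444.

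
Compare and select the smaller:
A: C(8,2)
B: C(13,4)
A

Reasoning: A=C(8,2)=28, B=C(13,4)=715.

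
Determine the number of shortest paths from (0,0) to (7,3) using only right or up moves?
120

Choose 7 rights from 10 moves: C(10,7) = 120.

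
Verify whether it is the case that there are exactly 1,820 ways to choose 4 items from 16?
True

Working:
C(16,4) = 1,820.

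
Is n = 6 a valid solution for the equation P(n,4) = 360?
Yes

Solution: P(6,4) = 6·5·4·3 = 360, which equals 360.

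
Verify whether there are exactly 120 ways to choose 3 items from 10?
True

Reasoning: C(10,3) = 120.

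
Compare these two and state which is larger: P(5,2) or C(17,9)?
C(17,9)

Solution: P(5,2)=20, C(17,9)=24,310.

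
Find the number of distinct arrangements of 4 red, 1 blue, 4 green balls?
630

Working:
Multinomial: 9!/(4! × 1! × 4!) = 630.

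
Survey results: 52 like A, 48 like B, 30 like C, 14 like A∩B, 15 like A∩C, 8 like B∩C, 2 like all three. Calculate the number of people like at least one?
95
|A∪B∪C| = 52+48+30-14-15-8+2 = 95.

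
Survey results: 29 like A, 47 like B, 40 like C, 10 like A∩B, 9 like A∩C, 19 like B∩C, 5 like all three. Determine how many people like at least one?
83

Reasoning: |A∪B∪C| = 29+47+40-10-9-19+5 = 83.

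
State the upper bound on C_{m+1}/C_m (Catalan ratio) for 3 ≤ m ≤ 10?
7/2

Solution: C_{m+1}/C_m = 2(2m+1)/(m+2), which increases with m. Maximum at m = 10: 2·21/12 = 7/2.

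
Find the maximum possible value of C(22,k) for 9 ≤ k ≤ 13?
705,432
C(22,k) is maximised at the centre of the row: C(22,11) = 705,432.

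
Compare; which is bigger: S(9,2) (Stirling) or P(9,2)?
S(9,2) = 2·S(8,2) + S(8,1) = 2·127 + 1 = 255; P(9,2) = 72.
Final answer: S(9,2)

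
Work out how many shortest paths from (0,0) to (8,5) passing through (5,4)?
504

Reasoning: To (5,4): C(9,5)=126. From there: C(4,3)=4. Total: 504.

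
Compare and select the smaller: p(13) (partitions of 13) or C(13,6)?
p(13)
Pentagonal recurrence p(n) = p(n−1) + p(n−2) − p(n−5) − p(n−7) + …: p(13) = p(12) + p(11) − p(8) − p(6) + p(1) = 77 + 56 − 22 − 11 + 1 = 101; C(13,6) = 1,716.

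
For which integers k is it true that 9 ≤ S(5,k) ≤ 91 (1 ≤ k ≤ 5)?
2, 3, 4

Solution: S(5,1)=1; S(5,2)=15; S(5,3)=25; S(5,4)=10; S(5,5)=1. So valid k = 2, 3, 4.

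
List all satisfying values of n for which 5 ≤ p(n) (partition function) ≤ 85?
4, 5, 6, 7, 8, 9, 10, 11, 12

Working:
Tabulating p(n) via p(n) = p(n−1) + p(n−2) − p(n−5) − p(n−7) + …: p(3)=3; p(4)=5; p(5)=7; p(6)=11; p(7)=15; p(8)=22; p(9)=30; p(10)=42; p(11)=56; p(12)=77; p(13)=101. So valid n = 4, 5, 6, 7, 8, 9, 10, 11, 12.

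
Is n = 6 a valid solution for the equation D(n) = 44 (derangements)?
D(6) = (6-1)·[D(5) + D(4)] = 5·[44 + 9] = 265, which does not equal 44.
Final answer: No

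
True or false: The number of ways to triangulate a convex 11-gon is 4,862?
True

Triangulations of a convex 11-gon are counted by the Catalan number C_9: C_9 = C(18,9)/(9+1) = 48,620/10 = 4,862.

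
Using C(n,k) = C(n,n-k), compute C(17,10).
19,448

Solution: C(17,10) = C(17,7) = 19,448.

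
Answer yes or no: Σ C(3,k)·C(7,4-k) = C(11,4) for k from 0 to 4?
No

Solution: Vandermonde's identity gives C(10,4) = 210; RHS C(11,4) = 330.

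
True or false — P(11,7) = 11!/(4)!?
Permutation formula P(n,k) = n!/(n-k)!: 11!/4! = 39,916,800/24 = 1,663,200 = P(11,7). The statement holds.
Final answer: True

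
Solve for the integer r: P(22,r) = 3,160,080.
5

Solution: P(22,r) = 22·21·…·(22−r+1), a product of r factors. Multiplying down from 22: 22 = 22; 22·21 = 462; 22·21·20 = 9,240; 22·21·20·19 = 175,560; 22·21·20·19·18 = 3,160,080 ✓ (5 factors). So r = 5.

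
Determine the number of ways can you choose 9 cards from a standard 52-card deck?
3,679,075,400
C(52,9) = 3,679,075,400.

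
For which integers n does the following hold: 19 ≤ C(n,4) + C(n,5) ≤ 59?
6, 7

Working:
C(5,4)+C(5,5)=6; C(6,4)+C(6,5)=21; C(7,4)+C(7,5)=56; C(8,4)+C(8,5)=126. So valid n = 6, 7.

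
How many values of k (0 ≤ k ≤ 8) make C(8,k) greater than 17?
5

Working:
Row 8 is unimodal and symmetric about k=8/2. C(8,1)=8 ≤ 17; C(8,2)=28 > 17; by symmetry C(8,k) > 17 for k = 2..6. That's 6 - 2 + 1 = 5 values.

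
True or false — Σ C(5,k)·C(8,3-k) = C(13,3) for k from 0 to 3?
True

Explanation: Vandermonde's identity gives C(13,3) = 286; RHS C(13,3) = 286.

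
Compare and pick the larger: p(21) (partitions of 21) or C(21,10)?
C(21,10)

Pentagonal recurrence p(n) = p(n−1) + p(n−2) − p(n−5) − p(n−7) + …: p(21) = p(20) + p(19) − p(16) − p(14) + p(9) + p(6) = 627 + 490 − 231 − 135 + 30 + 11 = 792; C(21,10) = 352,716.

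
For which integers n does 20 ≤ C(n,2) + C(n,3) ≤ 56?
5, 6, 7

Reasoning: C(4,2)+C(4,3)=10; C(5,2)+C(5,3)=20; C(6,2)+C(6,3)=35; C(7,2)+C(7,3)=56; C(8,2)+C(8,3)=84. So valid n = 5, 6, 7.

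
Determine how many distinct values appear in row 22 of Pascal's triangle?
12

Row 22 has entries C(22,0)..C(22,22); by symmetry C(22,k)=C(22,22-k), giving 12 distinct values.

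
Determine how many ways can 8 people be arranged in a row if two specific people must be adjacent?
10,080

Treat pair as unit: (8-1)! arrangements × 2 internal orders = 10,080.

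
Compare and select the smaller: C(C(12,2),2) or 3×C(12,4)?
3×C(12,4)

C(C(12,2),2)=2,145, 3×C(12,4)=1,485.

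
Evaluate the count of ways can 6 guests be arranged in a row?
720

Solution: Arrangements of 6 distinct objects: 6! = 720.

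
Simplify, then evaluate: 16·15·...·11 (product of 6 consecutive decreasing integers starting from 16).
5,765,760

This is P(16,6) = 16!/(10)! = 5,765,760.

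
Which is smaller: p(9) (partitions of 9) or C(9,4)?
p(9)
Pentagonal recurrence p(n) = p(n−1) + p(n−2) − p(n−5) − p(n−7) + …: p(9) = p(8) + p(7) − p(4) − p(2) = 22 + 15 − 5 − 2 = 30; C(9,4) = 126.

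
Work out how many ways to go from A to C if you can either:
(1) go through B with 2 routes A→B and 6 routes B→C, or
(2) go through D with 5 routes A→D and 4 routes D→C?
32
Route via B: 2×6=12. Route via D: 5×4=20. Total: 32.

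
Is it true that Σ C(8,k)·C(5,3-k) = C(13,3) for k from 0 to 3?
True

Explanation: Vandermonde's identity gives C(13,3) = 286; RHS C(13,3) = 286.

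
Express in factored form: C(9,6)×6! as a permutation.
P(9,6)

Solution: C(9,6)×6! = [9!/(6!(3)!)]×6! = 9!/(3)! = P(9,6) = 60,480.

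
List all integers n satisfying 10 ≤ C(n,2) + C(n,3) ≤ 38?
4, 5, 6

Reasoning: C(3,2)+C(3,3)=4; C(4,2)+C(4,3)=10; C(5,2)+C(5,3)=20; C(6,2)+C(6,3)=35; C(7,2)+C(7,3)=56. So valid n = 4, 5, 6.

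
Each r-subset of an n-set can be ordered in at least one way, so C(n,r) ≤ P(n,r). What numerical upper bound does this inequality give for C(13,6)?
1,235,520

Reasoning: P(13,6) = 13·12·11·10·9·8 = 1,235,520, so C(13,6) ≤ 1,235,520. (The bound is loose by a factor of 6! = 720: C(13,6) = 1,235,520/720 = 1,716.)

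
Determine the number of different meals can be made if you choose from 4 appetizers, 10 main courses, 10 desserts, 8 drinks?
3,200

Reasoning: By the multiplication principle: 4 × 10 × 10 × 8 = 3,200.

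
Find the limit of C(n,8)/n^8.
C(n,8) ≈ n^8/8! for large n. Limit = 1/8! = 1/40320.

Answer: 1/40320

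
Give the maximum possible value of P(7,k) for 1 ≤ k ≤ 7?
P(7,k) increases in k, so maximum at k = 7: 7! = 5,040.
Final answer: 5,040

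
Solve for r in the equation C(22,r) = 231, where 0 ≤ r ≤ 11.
2

Solution: C(22,r) is increasing for 0 ≤ r ≤ 11. Stepping up (C(22,r+1) = C(22,r)·(22−r)/(r+1)): C(22,1) = 22, C(22,2) = 231 ✓. So r = 2.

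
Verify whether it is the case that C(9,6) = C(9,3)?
True
Symmetry C(n,k) = C(n,n-k): C(9,6) = 84 and C(9,3) = 84. Both sides agree, so the statement holds.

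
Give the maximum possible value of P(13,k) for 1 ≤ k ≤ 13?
P(13,k) increases in k, so maximum at k = 13: 13! = 6,227,020,800.
Final answer: 6,227,020,800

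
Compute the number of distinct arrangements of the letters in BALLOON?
1,260

Explanation: Word has 7 letters (B=1, A=1, L=2, O=2, N=1). Arrangements: 7!/Π(k!) = 1,260.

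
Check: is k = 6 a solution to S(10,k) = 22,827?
Yes

Working:
S(10,6) = 6·S(9,6) + S(9,5) = 6·2,646 + 6,951 = 22,827, which equals 22,827.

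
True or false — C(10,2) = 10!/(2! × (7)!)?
False

Solution: The correct denominator is 2!×8!, giving C(10,2) = 45; the stated RHS is 10!/(2!×7!) = 360 ≠ 45, so the statement does not hold.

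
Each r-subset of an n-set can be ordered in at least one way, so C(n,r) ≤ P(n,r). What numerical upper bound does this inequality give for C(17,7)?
P(17,7) = 17·16·15·14·13·12·11 = 98,017,920, so C(17,7) ≤ 98,017,920. (The bound is loose by a factor of 7! = 5,040: C(17,7) = 98,017,920/5,040 = 19,448.)
Final answer: 98,017,920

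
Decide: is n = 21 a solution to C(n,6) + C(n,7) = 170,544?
Yes

Working:
C(21,6) + C(21,7) = 54,264 + 116,280 = 170,544, which equals 170,544.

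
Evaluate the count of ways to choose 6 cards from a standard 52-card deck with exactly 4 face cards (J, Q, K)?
12 face cards and 40 non-face cards: C(12,4) × C(40,2) = 495 × 780 = 386,100.

Answer: 386,100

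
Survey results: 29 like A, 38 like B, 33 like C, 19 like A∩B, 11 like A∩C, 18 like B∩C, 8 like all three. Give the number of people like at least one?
|A∪B∪C| = 29+38+33-19-11-18+8 = 60.
Final answer: 60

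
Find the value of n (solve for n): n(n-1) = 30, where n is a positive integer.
6

n² − n − 30 = 0, so n = (1 ± √(1 + 4·30))/2 = (1 ± √121)/2 = (1 ± 11)/2, i.e. n = 6 or n = -5. Taking the positive root, n = 6 (check: 6×5 = 30).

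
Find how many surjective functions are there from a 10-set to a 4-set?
818,520

Explanation: Onto functions = 4! × S(10,4)
First compute S(10,4) via recurrence:
Using the Stirling recurrence: S(n,k) = k·S(n-1,k) + S(n-1,k-1)
S(10,4) = 4·S(9,4) + S(9,3)
         = 4·7770 + 3025
         = 31080 + 3025
         = 34,105
Then: 24 × 34105 = 818,520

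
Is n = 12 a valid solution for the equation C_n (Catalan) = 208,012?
Yes

C_12 = C(24,12)/(12+1) = 2,704,156/13 = 208,012, which equals 208,012.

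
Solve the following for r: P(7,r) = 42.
2

Reasoning: P(7,r) = 7·6·…·(7−r+1), a product of r factors. Multiplying down from 7: 7 = 7; 7·6 = 42 ✓ (2 factors). So r = 2.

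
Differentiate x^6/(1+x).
(6x^5(1+x) - x^6)/(1+x)²

Explanation: Quotient rule: [6x^{5}(1+x) - x^6]/(1+x)².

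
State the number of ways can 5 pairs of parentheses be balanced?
42

Explanation: Using the Catalan number formula: C_n = C(2n, n) / (n+1)
C_5 = C(10, 5) / (5+1)
     = 252 / 6
     = 42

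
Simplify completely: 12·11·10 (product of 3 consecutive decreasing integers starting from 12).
This is P(12,3) = 12!/(9)! = 1,320.

Answer: 1,320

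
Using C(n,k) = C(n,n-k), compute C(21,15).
C(21,15) = C(21,6) = 54,264.

Answer: 54,264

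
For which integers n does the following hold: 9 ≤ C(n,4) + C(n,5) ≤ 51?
6
C(5,4)+C(5,5)=6; C(6,4)+C(6,5)=21; C(7,4)+C(7,5)=56. So valid n = 6.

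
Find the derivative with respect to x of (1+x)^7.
Using the power rule: d/dx (1+x)^7 = 7(1+x)^{6}.
Final answer: 7(1+x)^6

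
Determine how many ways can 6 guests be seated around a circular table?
Circular arrangements: (6-1)! = 120.

Answer: 120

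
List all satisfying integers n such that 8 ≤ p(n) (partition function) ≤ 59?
Tabulating p(n) via p(n) = p(n−1) + p(n−2) − p(n−5) − p(n−7) + …: p(5)=7; p(6)=11; p(7)=15; p(8)=22; p(9)=30; p(10)=42; p(11)=56; p(12)=77. So valid n = 6, 7, 8, 9, 10, 11.
Final answer: 6, 7, 8, 9, 10, 11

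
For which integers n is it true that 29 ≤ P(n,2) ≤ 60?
6, 7, 8

Working:
P(5,2)=20; P(6,2)=30; P(7,2)=42; P(8,2)=56; P(9,2)=72. So valid n = 6, 7, 8.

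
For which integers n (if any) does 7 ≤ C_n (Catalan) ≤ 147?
4, 5, 6

Reasoning: C_3=5; C_4=14; C_5=42; C_6=132; C_7=429. So valid n = 4, 5, 6.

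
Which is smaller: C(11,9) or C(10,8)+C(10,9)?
By Pascal's identity: C(11,9) = C(10,8)+C(10,9) = 55. Equal.

Answer: Equal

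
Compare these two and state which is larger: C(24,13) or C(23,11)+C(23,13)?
Equal

Explanation: C(24,13)=2,496,144; C(23,11)+C(23,13)=1,352,078+1,144,066=2,496,144.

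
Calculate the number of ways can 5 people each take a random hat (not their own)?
Using D(n) = (n-1)[D(n-1) + D(n-2)]:
D(5) = (5-1) × [D(4) + D(3)]
      = 4 × [9 + 2]
      = 4 × 11
      = 44
Final answer: 44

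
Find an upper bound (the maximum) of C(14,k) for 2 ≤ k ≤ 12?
3,432

Reasoning: C(14,k) is maximised at the centre of the row: C(14,7) = 3,432.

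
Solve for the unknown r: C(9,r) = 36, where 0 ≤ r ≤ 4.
2
C(9,r) is increasing for 0 ≤ r ≤ 4. Stepping up (C(9,r+1) = C(9,r)·(9−r)/(r+1)): C(9,1) = 9, C(9,2) = 36 ✓. So r = 2.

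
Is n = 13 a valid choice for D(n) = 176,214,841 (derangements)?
No

D(13) = (13-1)·[D(12) + D(11)] = 12·[176,214,841 + 14,684,570] = 2,290,792,932, which does not equal 176,214,841.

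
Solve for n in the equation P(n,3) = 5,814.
P(n,3) = n(n−1)(n−2) is increasing in n; n(n−1)(n−2) ≈ (n−1)^3 = 5,814 gives n ≈ 19.0. Check: P(17,3) = 4,080, P(18,3) = 4,896, P(19,3) = 5,814 ✓. So n = 19.
Final answer: 19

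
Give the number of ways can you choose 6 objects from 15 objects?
5,005

Working:
C(15,6) = 15! / (6! × (15-6)!)
         = 15! / (6! × 9!)
         = 5,005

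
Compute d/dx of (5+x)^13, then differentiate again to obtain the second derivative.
156(5+x)^11

Working:
First derivative: 13(5+x)^{12}. Second derivative: 13·12·(5+x)^{11} = 156(5+x)^{11}.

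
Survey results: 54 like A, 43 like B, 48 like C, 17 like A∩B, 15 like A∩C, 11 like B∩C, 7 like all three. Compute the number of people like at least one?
109

|A∪B∪C| = 54+43+48-17-15-11+7 = 109.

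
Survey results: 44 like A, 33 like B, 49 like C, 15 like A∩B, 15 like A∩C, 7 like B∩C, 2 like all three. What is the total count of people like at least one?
91

Explanation: |A∪B∪C| = 44+33+49-15-15-7+2 = 91.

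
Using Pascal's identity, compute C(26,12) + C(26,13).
20,058,300

Solution: C(26,12) + C(26,13) = C(27,13) = 20,058,300.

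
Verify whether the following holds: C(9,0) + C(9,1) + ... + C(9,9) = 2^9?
True

Solution: Binomial theorem with x = y = 1: Σ C(9,i) = (1+1)^9 = 2^9 = 512. The statement holds.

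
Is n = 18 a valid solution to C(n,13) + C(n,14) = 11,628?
Yes
C(18,13) + C(18,14) = 8,568 + 3,060 = 11,628, which equals 11,628.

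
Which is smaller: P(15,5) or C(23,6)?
C(23,6)

Reasoning: P(15,5)=360,360, C(23,6)=100,947.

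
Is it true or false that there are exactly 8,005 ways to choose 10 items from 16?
False

Reasoning: C(16,10) = 8,008 ≠ 8005.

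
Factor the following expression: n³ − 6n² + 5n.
n(n − 1)(n − 5)

Working:
n³ − 6n² + 5n = n(n² − 6n + 5) = n(n − 1)(n − 5).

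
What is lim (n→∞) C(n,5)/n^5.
1/120

Working:
C(n,5) ≈ n^5/5! for large n. Limit = 1/5! = 1/120.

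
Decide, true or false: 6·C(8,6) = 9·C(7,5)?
False

Absorption identity k·C(n,k) = n·C(n-1,k-1). LHS = 6·28 = 168; RHS = 9·21 = 189.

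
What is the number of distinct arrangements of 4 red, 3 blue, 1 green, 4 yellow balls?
138,600

Reasoning: Multinomial: 12!/(4! × 3! × 1! × 4!) = 138,600.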